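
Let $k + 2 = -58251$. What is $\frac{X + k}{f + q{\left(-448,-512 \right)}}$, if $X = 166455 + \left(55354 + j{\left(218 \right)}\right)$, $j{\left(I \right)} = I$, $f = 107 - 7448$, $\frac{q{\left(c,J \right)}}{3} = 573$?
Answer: $- \frac{81887}{2811} \approx -29.131$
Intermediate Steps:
$k = -58253$ ($k = -2 - 58251 = -58253$)
$q{\left(c,J \right)} = 1719$ ($q{\left(c,J \right)} = 3 \cdot 573 = 1719$)
$f = -7341$ ($f = 107 - 7448 = -7341$)
$X = 222027$ ($X = 166455 + \left(55354 + 218\right) = 166455 + 55572 = 222027$)
$\frac{X + k}{f + q{\left(-448,-512 \right)}} = \frac{222027 - 58253}{-7341 + 1719} = \frac{163774}{-5622} = 163774 \left(- \frac{1}{5622}\right) = - \frac{81887}{2811}$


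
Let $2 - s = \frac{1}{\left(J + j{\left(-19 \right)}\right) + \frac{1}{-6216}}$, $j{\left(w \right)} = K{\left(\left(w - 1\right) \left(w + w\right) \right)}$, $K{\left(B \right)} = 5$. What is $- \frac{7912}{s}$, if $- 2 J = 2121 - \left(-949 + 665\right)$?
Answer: $- \frac{29447122916}{7446769} \approx -3954.3$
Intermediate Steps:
$J = - \frac{2405}{2}$ ($J = - \frac{2121 - \left(-949 + 665\right)}{2} = - \frac{2121 - -284}{2} = - \frac{2121 + 284}{2} = \left(- \frac{1}{2}\right) 2405 = - \frac{2405}{2} \approx -1202.5$)
$j{\left(w \right)} = 5$
$s = \frac{14893538}{7443661}$ ($s = 2 - \frac{1}{\left(- \frac{2405}{2} + 5\right) + \frac{1}{-6216}} = 2 - \frac{1}{- \frac{2395}{2} - \frac{1}{6216}} = 2 - \frac{1}{- \frac{7443661}{6216}} = 2 - - \frac{6216}{7443661} = 2 + \frac{6216}{7443661} = \frac{14893538}{7443661} \approx 2.0008$)
$- \frac{7912}{s} = - \frac{7912}{\frac{14893538}{7443661}} = \left(-7912\right) \frac{7443661}{14893538} = - \frac{29447122916}{7446769}$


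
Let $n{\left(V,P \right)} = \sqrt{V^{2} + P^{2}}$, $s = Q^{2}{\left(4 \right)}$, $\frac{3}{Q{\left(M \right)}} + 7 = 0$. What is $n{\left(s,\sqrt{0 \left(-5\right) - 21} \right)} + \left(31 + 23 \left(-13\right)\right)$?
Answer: $-268 + \frac{2 i \sqrt{12585}}{49} \approx -268.0 + 4.5789 i$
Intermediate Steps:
$Q{\left(M \right)} = - \frac{3}{7}$ ($Q{\left(M \right)} = \frac{3}{-7 + 0} = \frac{3}{-7} = 3 \left(- \frac{1}{7}\right) = - \frac{3}{7}$)
$s = \frac{9}{49}$ ($s = \left(- \frac{3}{7}\right)^{2} = \frac{9}{49} \approx 0.18367$)
$n{\left(V,P \right)} = \sqrt{P^{2} + V^{2}}$
$n{\left(s,\sqrt{0 \left(-5\right) - 21} \right)} + \left(31 + 23 \left(-13\right)\right) = \sqrt{\left(\sqrt{0 \left(-5\right) - 21}\right)^{2} + \left(\frac{9}{49}\right)^{2}} + \left(31 + 23 \left(-13\right)\right) = \sqrt{\left(\sqrt{0 - 21}\right)^{2} + \frac{81}{2401}} + \left(31 - 299\right) = \sqrt{\left(\sqrt{-21}\right)^{2} + \frac{81}{2401}} - 268 = \sqrt{\left(i \sqrt{21}\right)^{2} + \frac{81}{2401}} - 268 = \sqrt{-21 + \frac{81}{2401}} - 268 = \sqrt{- \frac{50340}{2401}} - 268 = \frac{2 i \sqrt{12585}}{49} - 268 = -268 + \frac{2 i \sqrt{12585}}{49}$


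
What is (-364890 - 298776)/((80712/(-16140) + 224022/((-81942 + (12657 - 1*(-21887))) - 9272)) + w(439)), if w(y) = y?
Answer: -843089762265/546310214 ≈ -1543.2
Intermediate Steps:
(-364890 - 298776)/((80712/(-16140) + 224022/((-81942 + (12657 - 1*(-21887))) - 9272)) + w(439)) = (-364890 - 298776)/((80712/(-16140) + 224022/((-81942 + (12657 - 1*(-21887))) - 9272)) + 439) = -663666/((80712*(-1/16140) + 224022/((-81942 + (12657 + 21887)) - 9272)) + 439) = -663666/((-6726/1345 + 224022/((-81942 + 34544) - 9272)) + 439) = -663666/((-6726/1345 + 224022/(-47398 - 9272)) + 439) = -663666/((-6726/1345 + 224022/(-56670)) + 439) = -663666/((-6726/1345 + 224022*(-1/56670)) + 439) = -663666/((-6726/1345 - 37337/9445) + 439) = -663666/(-22749067/2540705 + 439) = -663666/1092620428/2540705 = -663666*2540705/1092620428 = -843089762265/546310214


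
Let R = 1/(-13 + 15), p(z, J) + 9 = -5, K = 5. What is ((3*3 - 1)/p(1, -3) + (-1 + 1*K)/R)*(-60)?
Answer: -3120/7 ≈ -445.71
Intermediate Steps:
p(z, J) = -14 (p(z, J) = -9 - 5 = -14)
R = 1/2 ≈ 0.50000
((3*3 - 1)/p(1, -3) + (-1 + 1*K)/R)*(-60) = ((3*3 - 1)/(-14) + (-1 + 1*5)/(1/2))*(-60) = ((9 - 1)*(-1/14) + (-1 + 5)*2)*(-60) = (8*(-1/14) + 4*2)*(-60) = (-4/7 + 8)*(-60) = (52/7)*(-60) = -3120/7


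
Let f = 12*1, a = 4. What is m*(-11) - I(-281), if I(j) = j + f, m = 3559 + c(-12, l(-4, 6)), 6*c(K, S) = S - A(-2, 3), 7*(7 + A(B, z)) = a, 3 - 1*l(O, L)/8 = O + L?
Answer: -1634071/42 ≈ -38906.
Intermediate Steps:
l(O, L) = 24 - 8*L - 8*O (l(O, L) = 24 - 8*(O + L) = 24 - 8*(L + O) = 24 + (-8*L - 8*O) = 24 - 8*L - 8*O)
A(B, z) = -45/7 (A(B, z) = -7 + (⅐)*4 = -7 + 4/7 = -45/7)
c(K, S) = 15/14 + S/6 (c(K, S) = (S - 1*(-45/7))/6 = (S + 45/7)/6 = (45/7 + S)/6 = 15/14 + S/6)
f = 12
m = 149579/42 (m = 3559 + (15/14 + (24 - 8*6 - 8*(-4))/6) = 3559 + (15/14 + (24 - 48 + 32)/6) = 3559 + (15/14 + (⅙)*8) = 3559 + (15/14 + 4/3) = 3559 + 101/42 = 149579/42 ≈ 3561.4)
I(j) = 12 + j (I(j) = j + 12 = 12 + j)
m*(-11) - I(-281) = (149579/42)*(-11) - (12 - 281) = -1645369/42 - 1*(-269) = -1645369/42 + 269 = -1634071/42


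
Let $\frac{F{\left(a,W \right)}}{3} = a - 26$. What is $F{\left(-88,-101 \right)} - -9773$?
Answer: $9431$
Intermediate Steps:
$F{\left(a,W \right)} = -78 + 3 a$ ($F{\left(a,W \right)} = 3 \left(a - 26\right) = 3 \left(-26 + a\right) = -78 + 3 a$)
$F{\left(-88,-101 \right)} - -9773 = \left(-78 + 3 \left(-88\right)\right) - -9773 = \left(-78 - 264\right) + 9773 = -342 + 9773 = 9431$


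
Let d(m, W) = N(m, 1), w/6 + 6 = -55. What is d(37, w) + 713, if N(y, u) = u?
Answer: 714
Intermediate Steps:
w = -366 (w = -36 + 6*(-55) = -36 - 330 = -366)
d(m, W) = 1
d(37, w) + 713 = 1 + 713 = 714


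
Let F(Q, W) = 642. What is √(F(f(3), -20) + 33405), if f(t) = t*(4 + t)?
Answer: 3*√3783 ≈ 184.52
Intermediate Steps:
√(F(f(3), -20) + 33405) = √(642 + 33405) = √34047 = 3*√3783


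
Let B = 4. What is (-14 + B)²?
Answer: 100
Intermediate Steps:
(-14 + B)² = (-14 + 4)² = (-10)² = 100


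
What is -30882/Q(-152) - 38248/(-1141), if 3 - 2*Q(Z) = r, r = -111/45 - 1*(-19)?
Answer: 152122172/33089 ≈ 4597.4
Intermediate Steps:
r = 248/15 (r = -111*1/45 + 19 = -37/15 + 19 = 248/15 ≈ 16.533)
Q(Z) = -203/30 (Q(Z) = 3/2 - 1/2*248/15 = 3/2 - 124/15 = -203/30)
-30882/Q(-152) - 38248/(-1141) = -30882/(-203/30) - 38248/(-1141) = -30882*(-30/203) - 38248*(-1/1141) = 926460/203 + 5464/163 = 152122172/33089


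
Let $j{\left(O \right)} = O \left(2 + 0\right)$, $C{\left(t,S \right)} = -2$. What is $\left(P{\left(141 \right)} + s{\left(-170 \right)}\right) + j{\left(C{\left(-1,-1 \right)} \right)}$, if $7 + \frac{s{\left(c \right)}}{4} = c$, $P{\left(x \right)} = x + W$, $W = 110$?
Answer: $-461$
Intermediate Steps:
$P{\left(x \right)} = 110 + x$ ($P{\left(x \right)} = x + 110 = 110 + x$)
$j{\left(O \right)} = 2 O$ ($j{\left(O \right)} = O 2 = 2 O$)
$s{\left(c \right)} = -28 + 4 c$
$\left(P{\left(141 \right)} + s{\left(-170 \right)}\right) + j{\left(C{\left(-1,-1 \right)} \right)} = \left(\left(110 + 141\right) + \left(-28 + 4 \left(-170\right)\right)\right) + 2 \left(-2\right) = \left(251 - 708\right) - 4 = -457 - 4 = -461$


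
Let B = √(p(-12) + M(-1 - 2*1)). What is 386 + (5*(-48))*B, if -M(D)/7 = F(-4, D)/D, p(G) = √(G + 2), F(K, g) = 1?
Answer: 386 - 80*√(21 + 9*I*√10) ≈ -38.714 - 214.43*I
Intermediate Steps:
p(G) = √(2 + G)
M(D) = -7/D
B = √(7/3 + I*√10) (B = √(√(2 - 12) - 7/(-1 - 2*1)) = √(√(-10) - 7/(-1 - 2)) = √(I*√10 - 7/(-3)) = √(I*√10 - 7*(-⅓)) = √(I*√10 + 7/3) = √(7/3 + I*√10) ≈ 1.7696 + 0.89348*I)
386 + (5*(-48))*B = 386 + (5*(-48))*(√(21 + 9*I*√10)/3) = 386 - 80*√(21 + 9*I*√10)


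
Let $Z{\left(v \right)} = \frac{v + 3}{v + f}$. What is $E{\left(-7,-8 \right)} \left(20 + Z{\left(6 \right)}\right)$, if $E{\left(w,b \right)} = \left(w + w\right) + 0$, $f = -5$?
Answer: $-406$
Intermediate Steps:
$E{\left(w,b \right)} = 2 w$ ($E{\left(w,b \right)} = 2 w + 0 = 2 w$)
$Z{\left(v \right)} = \frac{3 + v}{-5 + v}$ ($Z{\left(v \right)} = \frac{v + 3}{v - 5} = \frac{3 + v}{-5 + v}$)
$E{\left(-7,-8 \right)} \left(20 + Z{\left(6 \right)}\right) = 2 \left(-7\right) \left(20 + \frac{3 + 6}{-5 + 6}\right) = - 14 \left(20 + 1^{-1} \cdot 9\right) = - 14 \left(20 + 1 \cdot 9\right) = - 14 \left(20 + 9\right) = \left(-14\right) 29 = -406$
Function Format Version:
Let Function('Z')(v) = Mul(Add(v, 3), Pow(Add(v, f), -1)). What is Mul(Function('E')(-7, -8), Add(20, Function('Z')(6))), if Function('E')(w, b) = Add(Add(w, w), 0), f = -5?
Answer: -406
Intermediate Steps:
Function('E')(w, b) = Mul(2, w) (Function('E')(w, b) = Add(Mul(2, w), 0) = Mul(2, w))
Function('Z')(v) = Mul(Pow(Add(-5, v), -1), Add(3, v)) (Function('Z')(v) = Mul(Add(v, 3), Pow(Add(v, -5), -1)) = Mul(Add(3, v), Pow(Add(-5, v), -1)) = Mul(Pow(Add(-5, v), -1), Add(3, v)))
Mul(Function('E')(-7, -8), Add(20, Function('Z')(6))) = Mul(Mul(2, -7), Add(20, Mul(Pow(Add(-5, 6), -1), Add(3, 6)))) = Mul(-14, Add(20, Mul(Pow(1, -1), 9))) = Mul(-14, Add(20, Mul(1, 9))) = Mul(-14, Add(20, 9)) = Mul(-14, 29) = -406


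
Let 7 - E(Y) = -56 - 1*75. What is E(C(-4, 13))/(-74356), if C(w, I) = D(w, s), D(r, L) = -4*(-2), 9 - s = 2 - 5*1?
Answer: -69/37178 ≈ -0.0018559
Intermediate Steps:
s = 12 (s = 9 - (2 - 5*1) = 9 - (2 - 5) = 9 - 1*(-3) = 9 + 3 = 12)
D(r, L) = 8
C(w, I) = 8
E(Y) = 138 (E(Y) = 7 - (-56 - 1*75) = 7 - (-56 - 75) = 7 - 1*(-131) = 7 + 131 = 138)
E(C(-4, 13))/(-74356) = 138/(-74356) = 138*(-1/74356) = -69/37178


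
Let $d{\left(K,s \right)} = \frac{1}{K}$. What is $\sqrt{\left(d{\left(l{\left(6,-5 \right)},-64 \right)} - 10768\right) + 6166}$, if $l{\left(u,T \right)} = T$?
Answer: $\frac{i \sqrt{115055}}{5} \approx 67.839 i$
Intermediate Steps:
$\sqrt{\left(d{\left(l{\left(6,-5 \right)},-64 \right)} - 10768\right) + 6166} = \sqrt{\left(\frac{1}{-5} - 10768\right) + 6166} = \sqrt{\left(- \frac{1}{5} - 10768\right) + 6166} = \sqrt{- \frac{53841}{5} + 6166} = \sqrt{- \frac{23011}{5}} = \frac{i \sqrt{115055}}{5}$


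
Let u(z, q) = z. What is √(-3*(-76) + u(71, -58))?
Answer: √299 ≈ 17.292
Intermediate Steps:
√(-3*(-76) + u(71, -58)) = √(-3*(-76) + 71) = √(228 + 71) = √299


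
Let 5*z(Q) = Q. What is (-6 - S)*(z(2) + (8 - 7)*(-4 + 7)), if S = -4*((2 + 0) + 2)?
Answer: 34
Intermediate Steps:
z(Q) = Q/5
S = -16 (S = -4*(2 + 2) = -4*4 = -16)
(-6 - S)*(z(2) + (8 - 7)*(-4 + 7)) = (-6 - 1*(-16))*((⅕)*2 + (8 - 7)*(-4 + 7)) = (-6 + 16)*(⅖ + 1*3) = 10*(⅖ + 3) = 10*(17/5) = 34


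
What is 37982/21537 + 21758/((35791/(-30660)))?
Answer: -2052282759514/110118681 ≈ -18637.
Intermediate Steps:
37982/21537 + 21758/((35791/(-30660))) = 37982*(1/21537) + 21758/((35791*(-1/30660))) = 37982/21537 + 21758/(-5113/4380) = 37982/21537 + 21758*(-4380/5113) = 37982/21537 - 95300040/5113 = -2052282759514/110118681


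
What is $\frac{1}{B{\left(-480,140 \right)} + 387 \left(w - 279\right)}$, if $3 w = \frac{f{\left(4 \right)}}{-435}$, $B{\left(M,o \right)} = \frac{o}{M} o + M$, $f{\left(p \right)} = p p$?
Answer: $- \frac{870}{94393763} \approx -9.2167 \cdot 10^{-6}$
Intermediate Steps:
$f{\left(p \right)} = p^{2}$
$B{\left(M,o \right)} = M + \frac{o^{2}}{M}$ ($B{\left(M,o \right)} = \frac{o^{2}}{M} + M = M + \frac{o^{2}}{M}$)
$w = - \frac{16}{1305}$ ($w = \frac{4^{2} \frac{1}{-435}}{3} = \frac{16 \left(- \frac{1}{435}\right)}{3} = \frac{1}{3} \left(- \frac{16}{435}\right) = - \frac{16}{1305} \approx -0.012261$)
$\frac{1}{B{\left(-480,140 \right)} + 387 \left(w - 279\right)} = \frac{1}{\left(-480 + \frac{140^{2}}{-480}\right) + 387 \left(- \frac{16}{1305} - 279\right)} = \frac{1}{\left(-480 - \frac{245}{6}\right) + 387 \left(- \frac{364111}{1305}\right)} = \frac{1}{\left(-480 - \frac{245}{6}\right) - \frac{15656773}{145}} = \frac{1}{- \frac{3125}{6} - \frac{15656773}{145}} = \frac{1}{- \frac{94393763}{870}} = - \frac{870}{94393763}$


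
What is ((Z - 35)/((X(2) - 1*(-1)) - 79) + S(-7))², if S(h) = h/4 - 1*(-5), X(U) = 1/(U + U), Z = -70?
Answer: 32752729/1547536 ≈ 21.164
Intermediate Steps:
X(U) = 1/(2*U)
S(h) = 5 + h/4 (S(h) = h*(¼) + 5 = h/4 + 5 = 5 + h/4)
((Z - 35)/((X(2) - 1*(-1)) - 79) + S(-7))² = ((-70 - 35)/(((½)/2 - 1*(-1)) - 79) + (5 + (¼)*(-7)))² = (-105/(((½)*(½) + 1) - 79) + (5 - 7/4))² = (-105/((¼ + 1) - 79) + 13/4)² = (-105/(5/4 - 79) + 13/4)² = (-105/(-311/4) + 13/4)² = (-105*(-4/311) + 13/4)² = (420/311 + 13/4)² = (5723/1244)² = 32752729/1547536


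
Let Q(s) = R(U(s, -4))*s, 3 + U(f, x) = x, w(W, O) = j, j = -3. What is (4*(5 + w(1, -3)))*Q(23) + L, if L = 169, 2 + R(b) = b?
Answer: -1487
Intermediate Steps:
w(W, O) = -3
U(f, x) = -3 + x
R(b) = -2 + b
Q(s) = -9*s (Q(s) = (-2 + (-3 - 4))*s = (-2 - 7)*s = -9*s)
(4*(5 + w(1, -3)))*Q(23) + L = (4*(5 - 3))*(-9*23) + 169 = (4*2)*(-207) + 169 = 8*(-207) + 169 = -1656 + 169 = -1487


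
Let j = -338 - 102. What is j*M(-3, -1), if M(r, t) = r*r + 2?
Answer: -4840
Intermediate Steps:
M(r, t) = 2 + r² (M(r, t) = r² + 2 = 2 + r²)
j = -440
j*M(-3, -1) = -440*(2 + (-3)²) = -440*(2 + 9) = -440*11 = -4840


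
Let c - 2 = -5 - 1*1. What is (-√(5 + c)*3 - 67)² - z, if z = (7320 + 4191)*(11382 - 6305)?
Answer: -58436447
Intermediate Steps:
c = -4 (c = 2 + (-5 - 1*1) = 2 + (-5 - 1) = 2 - 6 = -4)
z = 58441347 (z = 11511*5077 = 58441347)
(-√(5 + c)*3 - 67)² - z = (-√(5 - 4)*3 - 67)² - 1*58441347 = (-√1*3 - 67)² - 58441347 = (-1*1*3 - 67)² - 58441347 = (-1*3 - 67)² - 58441347 = (-3 - 67)² - 58441347 = (-70)² - 58441347 = 4900 - 58441347 = -58436447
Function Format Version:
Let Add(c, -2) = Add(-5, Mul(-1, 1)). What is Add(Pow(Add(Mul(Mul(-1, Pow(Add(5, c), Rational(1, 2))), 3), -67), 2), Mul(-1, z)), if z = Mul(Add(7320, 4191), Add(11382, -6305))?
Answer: -58436447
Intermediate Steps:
c = -4 (c = Add(2, Add(-5, Mul(-1, 1))) = Add(2, Add(-5, -1)) = Add(2, -6) = -4)
z = 58441347 (z = Mul(11511, 5077) = 58441347)
Add(Pow(Add(Mul(Mul(-1, Pow(Add(5, c), Rational(1, 2))), 3), -67), 2), Mul(-1, z)) = Add(Pow(Add(Mul(Mul(-1, Pow(Add(5, -4), Rational(1, 2))), 3), -67), 2), Mul(-1, 58441347)) = Add(Pow(Add(Mul(Mul(-1, Pow(1, Rational(1, 2))), 3), -67), 2), -58441347) = Add(Pow(Add(Mul(Mul(-1, 1), 3), -67), 2), -58441347) = Add(Pow(Add(Mul(-1, 3), -67), 2), -58441347) = Add(Pow(Add(-3, -67), 2), -58441347) = Add(Pow(-70, 2), -58441347) = Add(4900, -58441347) = -58436447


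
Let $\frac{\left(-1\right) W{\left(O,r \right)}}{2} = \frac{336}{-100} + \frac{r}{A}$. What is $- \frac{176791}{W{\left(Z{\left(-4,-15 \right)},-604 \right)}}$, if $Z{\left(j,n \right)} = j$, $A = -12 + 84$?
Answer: $- \frac{39777975}{5287} \approx -7523.7$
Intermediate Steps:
$A = 72$
$W{\left(O,r \right)} = \frac{168}{25} - \frac{r}{36}$ ($W{\left(O,r \right)} = - 2 \left(\frac{336}{-100} + \frac{r}{72}\right) = - 2 \left(336 \left(- \frac{1}{100}\right) + r \frac{1}{72}\right) = - 2 \left(- \frac{84}{25} + \frac{r}{72}\right) = \frac{168}{25} - \frac{r}{36}$)
$- \frac{176791}{W{\left(Z{\left(-4,-15 \right)},-604 \right)}} = - \frac{176791}{\frac{168}{25} - - \frac{151}{9}} = - \frac{176791}{\frac{168}{25} + \frac{151}{9}} = - \frac{176791}{\frac{5287}{225}} = \left(-176791\right) \frac{225}{5287} = - \frac{39777975}{5287}$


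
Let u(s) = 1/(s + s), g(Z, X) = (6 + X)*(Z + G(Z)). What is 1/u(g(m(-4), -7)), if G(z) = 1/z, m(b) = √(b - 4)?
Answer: -7*I*√2/2 ≈ -4.9497*I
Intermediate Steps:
m(b) = √(-4 + b)
G(z) = 1/z
g(Z, X) = (6 + X)*(Z + 1/Z)
u(s) = 1/(2*s)
1/u(g(m(-4), -7)) = 1/(1/(2*(((6 - 7 + (√(-4 - 4))²*(6 - 7))/(√(-4 - 4)))))) = 1/(1/(2*(((6 - 7 + (√(-8))²*(-1))/(√(-8)))))) = 1/(1/(2*(((6 - 7 + (2*I*√2)²*(-1))/((2*I*√2)))))) = 1/(1/(2*(((-I*√2/4)*(6 - 7 - 8*(-1)))))) = 1/(1/(2*(((-I*√2/4)*(6 - 7 + 8))))) = 1/(1/(2*((-I*√2/4*7)))) = 1/(1/(2*((-7*I*√2/4)))) = 1/((2*I*√2/7)/2) = 1/(I*√2/7) = -7*I*√2/2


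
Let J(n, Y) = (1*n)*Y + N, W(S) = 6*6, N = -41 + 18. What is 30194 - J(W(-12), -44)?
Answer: 31801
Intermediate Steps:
N = -23
W(S) = 36
J(n, Y) = -23 + Y*n (J(n, Y) = (1*n)*Y - 23 = n*Y - 23 = Y*n - 23 = -23 + Y*n)
30194 - J(W(-12), -44) = 30194 - (-23 - 44*36) = 30194 - (-23 - 1584) = 30194 - 1*(-1607) = 30194 + 1607 = 31801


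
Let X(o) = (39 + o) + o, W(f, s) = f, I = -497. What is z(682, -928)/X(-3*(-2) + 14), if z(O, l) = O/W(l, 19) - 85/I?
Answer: -130037/18218032 ≈ -0.0071378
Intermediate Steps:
X(o) = 39 + 2*o
z(O, l) = 85/497 + O/l (z(O, l) = O/l - 85/(-497) = O/l - 85*(-1/497) = O/l + 85/497 = 85/497 + O/l)
z(682, -928)/X(-3*(-2) + 14) = (85/497 + 682/(-928))/(39 + 2*(-3*(-2) + 14)) = (85/497 + 682*(-1/928))/(39 + 2*(6 + 14)) = (85/497 - 341/464)/(39 + 2*20) = -130037/(230608*(39 + 40)) = -130037/230608/79 = -130037/230608*1/79 = -130037/18218032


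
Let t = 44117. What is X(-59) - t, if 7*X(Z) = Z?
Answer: -308878/7 ≈ -44125.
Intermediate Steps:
X(Z) = Z/7
X(-59) - t = (1/7)*(-59) - 1*44117 = -59/7 - 44117 = -308878/7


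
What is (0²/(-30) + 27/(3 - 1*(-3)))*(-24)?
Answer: -108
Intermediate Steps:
(0²/(-30) + 27/(3 - 1*(-3)))*(-24) = (0*(-1/30) + 27/(3 + 3))*(-24) = (0 + 27/6)*(-24) = (0 + 27*(⅙))*(-24) = (0 + 9/2)*(-24) = (9/2)*(-24) = -108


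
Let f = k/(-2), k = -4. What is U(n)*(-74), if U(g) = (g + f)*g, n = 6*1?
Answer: -3552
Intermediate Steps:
n = 6
f = 2 (f = -4/(-2) = -4*(-½) = 2)
U(g) = g*(2 + g) (U(g) = (g + 2)*g = (2 + g)*g = g*(2 + g))
U(n)*(-74) = (6*(2 + 6))*(-74) = (6*8)*(-74) = 48*(-74) = -3552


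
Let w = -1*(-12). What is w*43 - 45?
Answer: 471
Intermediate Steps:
w = 12
w*43 - 45 = 12*43 - 45 = 516 - 45 = 471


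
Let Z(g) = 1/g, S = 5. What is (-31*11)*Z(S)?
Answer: -341/5 ≈ -68.200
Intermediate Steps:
(-31*11)*Z(S) = -31*11/5 = -341*⅕ = -341/5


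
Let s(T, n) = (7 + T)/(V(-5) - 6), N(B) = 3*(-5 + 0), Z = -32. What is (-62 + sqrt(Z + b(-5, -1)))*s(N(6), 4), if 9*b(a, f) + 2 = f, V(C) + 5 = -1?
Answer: -124/3 + 2*I*sqrt(291)/9 ≈ -41.333 + 3.7908*I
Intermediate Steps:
V(C) = -6 (V(C) = -5 - 1 = -6)
N(B) = -15 (N(B) = 3*(-5) = -15)
b(a, f) = -2/9 + f/9
s(T, n) = -7/12 - T/12 (s(T, n) = (7 + T)/(-6 - 6) = (7 + T)/(-12) = (7 + T)*(-1/12) = -7/12 - T/12)
(-62 + sqrt(Z + b(-5, -1)))*s(N(6), 4) = (-62 + sqrt(-32 + (-2/9 + (1/9)*(-1))))*(-7/12 - 1/12*(-15)) = (-62 + sqrt(-32 + (-2/9 - 1/9)))*(-7/12 + 5/4) = (-62 + sqrt(-32 - 1/3))*(2/3) = (-62 + sqrt(-97/3))*(2/3) = (-62 + I*sqrt(291)/3)*(2/3) = -124/3 + 2*I*sqrt(291)/9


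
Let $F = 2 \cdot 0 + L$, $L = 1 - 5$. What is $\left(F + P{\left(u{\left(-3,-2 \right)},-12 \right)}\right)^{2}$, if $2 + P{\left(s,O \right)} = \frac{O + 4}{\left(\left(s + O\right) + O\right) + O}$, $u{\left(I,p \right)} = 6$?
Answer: $\frac{7396}{225} \approx 32.871$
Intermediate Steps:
$L = -4$ ($L = 1 - 5 = -4$)
$F = -4$ ($F = 2 \cdot 0 - 4 = 0 - 4 = -4$)
$P{\left(s,O \right)} = -2 + \frac{4 + O}{s + 3 O}$ ($P{\left(s,O \right)} = -2 + \frac{O + 4}{\left(\left(s + O\right) + O\right) + O} = -2 + \frac{4 + O}{\left(\left(O + s\right) + O\right) + O} = -2 + \frac{4 + O}{\left(s + 2 O\right) + O} = -2 + \frac{4 + O}{s + 3 O}$)
$\left(F + P{\left(u{\left(-3,-2 \right)},-12 \right)}\right)^{2} = \left(-4 + \frac{4 - -60 - 12}{6 + 3 \left(-12\right)}\right)^{2} = \left(-4 + \frac{4 + 60 - 12}{6 - 36}\right)^{2} = \left(-4 + \frac{1}{-30} \cdot 52\right)^{2} = \left(-4 - \frac{26}{15}\right)^{2} = \left(- \frac{86}{15}\right)^{2} = \frac{7396}{225}$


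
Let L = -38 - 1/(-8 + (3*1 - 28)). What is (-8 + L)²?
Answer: 2301289/1089 ≈ 2113.2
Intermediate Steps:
L = -1253/33 (L = -38 - 1/(-8 + (3 - 28)) = -38 - 1/(-8 - 25) = -38 - 1/(-33) = -38 - 1*(-1/33) = -38 + 1/33 = -1253/33 ≈ -37.970)
(-8 + L)² = (-8 - 1253/33)² = (-1517/33)² = 2301289/1089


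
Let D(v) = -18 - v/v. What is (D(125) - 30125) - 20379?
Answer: -50523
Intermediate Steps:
D(v) = -19 (D(v) = -18 - 1*1 = -18 - 1 = -19)
(D(125) - 30125) - 20379 = (-19 - 30125) - 20379 = -30144 - 20379 = -50523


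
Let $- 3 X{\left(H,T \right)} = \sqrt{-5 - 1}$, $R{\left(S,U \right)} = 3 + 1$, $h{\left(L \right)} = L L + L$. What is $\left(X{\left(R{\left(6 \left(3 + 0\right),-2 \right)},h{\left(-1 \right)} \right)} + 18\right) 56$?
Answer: $1008 - \frac{56 i \sqrt{6}}{3} \approx 1008.0 - 45.724 i$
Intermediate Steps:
$h{\left(L \right)} = L + L^{2}$ ($h{\left(L \right)} = L^{2} + L = L + L^{2}$)
$R{\left(S,U \right)} = 4$
$X{\left(H,T \right)} = - \frac{i \sqrt{6}}{3}$ ($X{\left(H,T \right)} = - \frac{\sqrt{-5 - 1}}{3} = - \frac{\sqrt{-6}}{3} = - \frac{i \sqrt{6}}{3}$)
$\left(X{\left(R{\left(6 \left(3 + 0\right),-2 \right)},h{\left(-1 \right)} \right)} + 18\right) 56 = \left(- \frac{i \sqrt{6}}{3} + 18\right) 56 = \left(18 - \frac{i \sqrt{6}}{3}\right) 56 = 1008 - \frac{56 i \sqrt{6}}{3}$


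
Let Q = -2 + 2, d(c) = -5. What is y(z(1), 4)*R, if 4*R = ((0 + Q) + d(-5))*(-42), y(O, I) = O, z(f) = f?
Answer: 105/2 ≈ 52.500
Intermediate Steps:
Q = 0
R = 105/2 (R = (((0 + 0) - 5)*(-42))/4 = ((0 - 5)*(-42))/4 = (-5*(-42))/4 = (¼)*210 = 105/2 ≈ 52.500)
y(z(1), 4)*R = 1*(105/2) = 105/2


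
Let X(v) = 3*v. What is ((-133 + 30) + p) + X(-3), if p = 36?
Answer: -76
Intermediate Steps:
((-133 + 30) + p) + X(-3) = ((-133 + 30) + 36) + 3*(-3) = (-103 + 36) - 9 = -67 - 9 = -76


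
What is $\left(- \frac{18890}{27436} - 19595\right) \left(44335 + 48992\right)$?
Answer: $- \frac{25087571980185}{13718} \approx -1.8288 \cdot 10^{9}$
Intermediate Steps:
$\left(- \frac{18890}{27436} - 19595\right) \left(44335 + 48992\right) = \left(\left(-18890\right) \frac{1}{27436} - 19595\right) 93327 = \left(- \frac{9445}{13718} - 19595\right) 93327 = \left(- \frac{268813655}{13718}\right) 93327 = - \frac{25087571980185}{13718}$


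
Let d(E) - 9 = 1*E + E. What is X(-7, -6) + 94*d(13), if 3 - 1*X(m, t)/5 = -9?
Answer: 3350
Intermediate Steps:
X(m, t) = 60 (X(m, t) = 15 - 5*(-9) = 15 + 45 = 60)
d(E) = 9 + 2*E (d(E) = 9 + (1*E + E) = 9 + (E + E) = 9 + 2*E)
X(-7, -6) + 94*d(13) = 60 + 94*(9 + 2*13) = 60 + 94*(9 + 26) = 60 + 94*35 = 60 + 3290 = 3350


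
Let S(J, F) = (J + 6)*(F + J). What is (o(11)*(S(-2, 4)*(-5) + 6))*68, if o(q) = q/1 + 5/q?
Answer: -291312/11 ≈ -26483.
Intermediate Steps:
S(J, F) = (6 + J)*(F + J)
o(q) = q + 5/q (o(q) = q*1 + 5/q = q + 5/q)
(o(11)*(S(-2, 4)*(-5) + 6))*68 = ((11 + 5/11)*(((-2)**2 + 6*4 + 6*(-2) + 4*(-2))*(-5) + 6))*68 = ((11 + 5*(1/11))*((4 + 24 - 12 - 8)*(-5) + 6))*68 = ((11 + 5/11)*(8*(-5) + 6))*68 = (126*(-40 + 6)/11)*68 = ((126/11)*(-34))*68 = -4284/11*68 = -291312/11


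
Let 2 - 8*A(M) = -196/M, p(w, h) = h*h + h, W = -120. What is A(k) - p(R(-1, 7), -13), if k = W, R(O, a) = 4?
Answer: -37429/240 ≈ -155.95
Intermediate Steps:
p(w, h) = h + h² (p(w, h) = h² + h = h + h²)
k = -120
A(M) = ¼ + 49/(2*M) (A(M) = ¼ - (-49)/(2*M) = ¼ + 49/(2*M))
A(k) - p(R(-1, 7), -13) = (¼)*(98 - 120)/(-120) - (-13)*(1 - 13) = (¼)*(-1/120)*(-22) - (-13)*(-12) = 11/240 - 1*156 = 11/240 - 156 = -37429/240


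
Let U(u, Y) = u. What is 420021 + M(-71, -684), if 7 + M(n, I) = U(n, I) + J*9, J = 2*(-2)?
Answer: 419907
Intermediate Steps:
J = -4
M(n, I) = -43 + n (M(n, I) = -7 + (n - 4*9) = -7 + (n - 36) = -7 + (-36 + n) = -43 + n)
420021 + M(-71, -684) = 420021 + (-43 - 71) = 420021 - 114 = 419907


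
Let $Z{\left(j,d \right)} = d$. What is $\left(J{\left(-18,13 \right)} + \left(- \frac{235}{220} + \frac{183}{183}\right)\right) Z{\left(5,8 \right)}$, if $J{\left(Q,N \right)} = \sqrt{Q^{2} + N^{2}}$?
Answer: $- \frac{6}{11} + 8 \sqrt{493} \approx 177.08$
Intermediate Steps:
$J{\left(Q,N \right)} = \sqrt{N^{2} + Q^{2}}$
$\left(J{\left(-18,13 \right)} + \left(- \frac{235}{220} + \frac{183}{183}\right)\right) Z{\left(5,8 \right)} = \left(\sqrt{13^{2} + \left(-18\right)^{2}} + \left(- \frac{235}{220} + \frac{183}{183}\right)\right) 8 = \left(\sqrt{169 + 324} + \left(\left(-235\right) \frac{1}{220} + 183 \cdot \frac{1}{183}\right)\right) 8 = \left(\sqrt{493} + \left(- \frac{47}{44} + 1\right)\right) 8 = \left(\sqrt{493} - \frac{3}{44}\right) 8 = \left(- \frac{3}{44} + \sqrt{493}\right) 8 = - \frac{6}{11} + 8 \sqrt{493}$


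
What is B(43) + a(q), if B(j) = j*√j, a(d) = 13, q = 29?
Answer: 13 + 43*√43 ≈ 294.97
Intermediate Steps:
B(j) = j^(3/2)
B(43) + a(q) = 43^(3/2) + 13 = 43*√43 + 13 = 13 + 43*√43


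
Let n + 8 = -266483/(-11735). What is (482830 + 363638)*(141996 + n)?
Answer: 1410635250868284/11735 ≈ 1.2021e+11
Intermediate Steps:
n = 172603/11735 (n = -8 - 266483/(-11735) = -8 - 266483*(-1/11735) = -8 + 266483/11735 = 172603/11735 ≈ 14.708)
(482830 + 363638)*(141996 + n) = (482830 + 363638)*(141996 + 172603/11735) = 846468*(1666495663/11735) = 1410635250868284/11735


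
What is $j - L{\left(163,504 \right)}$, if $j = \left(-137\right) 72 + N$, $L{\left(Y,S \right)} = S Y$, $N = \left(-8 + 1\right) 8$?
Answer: $-92072$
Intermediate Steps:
$N = -56$ ($N = \left(-7\right) 8 = -56$)
$j = -9920$ ($j = \left(-137\right) 72 - 56 = -9864 - 56 = -9920$)
$j - L{\left(163,504 \right)} = -9920 - 504 \cdot 163 = -9920 - 82152 = -92072$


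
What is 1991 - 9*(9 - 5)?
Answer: 1955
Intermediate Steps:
1991 - 9*(9 - 5) = 1991 - 9*4 = 1991 - 36 = 1955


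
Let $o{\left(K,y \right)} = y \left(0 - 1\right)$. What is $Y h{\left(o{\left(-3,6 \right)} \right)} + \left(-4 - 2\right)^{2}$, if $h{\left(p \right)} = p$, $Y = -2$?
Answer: $48$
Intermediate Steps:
$o{\left(K,y \right)} = - y$ ($o{\left(K,y \right)} = y \left(-1\right) = - y$)
$Y h{\left(o{\left(-3,6 \right)} \right)} + \left(-4 - 2\right)^{2} = - 2 \left(\left(-1\right) 6\right) + \left(-4 - 2\right)^{2} = \left(-2\right) \left(-6\right) + \left(-6\right)^{2} = 12 + 36 = 48$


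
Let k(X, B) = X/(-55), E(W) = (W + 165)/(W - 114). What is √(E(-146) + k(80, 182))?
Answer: I*√3123835/1430 ≈ 1.236*I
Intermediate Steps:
E(W) = (165 + W)/(-114 + W)
k(X, B) = -X/55 (k(X, B) = X*(-1/55) = -X/55)
√(E(-146) + k(80, 182)) = √((165 - 146)/(-114 - 146) - 1/55*80) = √(19/(-260) - 16/11) = √(-1/260*19 - 16/11) = √(-19/260 - 16/11) = √(-4369/2860) = I*√3123835/1430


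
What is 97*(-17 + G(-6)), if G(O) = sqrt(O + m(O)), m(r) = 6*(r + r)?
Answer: -1649 + 97*I*sqrt(78) ≈ -1649.0 + 856.68*I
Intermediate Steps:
m(r) = 12*r (m(r) = 6*(2*r) = 12*r)
G(O) = sqrt(13)*sqrt(O) (G(O) = sqrt(O + 12*O) = sqrt(13*O) = sqrt(13)*sqrt(O))
97*(-17 + G(-6)) = 97*(-17 + sqrt(13)*sqrt(-6)) = 97*(-17 + sqrt(13)*(I*sqrt(6))) = 97*(-17 + I*sqrt(78)) = -1649 + 97*I*sqrt(78)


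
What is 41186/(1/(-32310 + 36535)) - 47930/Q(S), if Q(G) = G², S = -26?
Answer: 58815643335/338 ≈ 1.7401e+8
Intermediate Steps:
41186/(1/(-32310 + 36535)) - 47930/Q(S) = 41186/(1/(-32310 + 36535)) - 47930/((-26)²) = 41186/(1/4225) - 47930/676 = 41186/(1/4225) - 47930*1/676 = 41186*4225 - 23965/338 = 174010850 - 23965/338 = 58815643335/338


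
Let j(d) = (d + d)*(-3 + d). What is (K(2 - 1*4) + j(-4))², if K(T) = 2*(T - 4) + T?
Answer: 1764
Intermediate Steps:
K(T) = -8 + 3*T (K(T) = 2*(-4 + T) + T = (-8 + 2*T) + T = -8 + 3*T)
j(d) = 2*d*(-3 + d) (j(d) = (2*d)*(-3 + d) = 2*d*(-3 + d))
(K(2 - 1*4) + j(-4))² = ((-8 + 3*(2 - 1*4)) + 2*(-4)*(-3 - 4))² = ((-8 + 3*(2 - 4)) + 2*(-4)*(-7))² = ((-8 + 3*(-2)) + 56)² = ((-8 - 6) + 56)² = (-14 + 56)² = 42² = 1764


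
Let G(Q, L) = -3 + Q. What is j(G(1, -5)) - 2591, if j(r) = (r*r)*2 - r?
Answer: -2581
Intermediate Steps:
j(r) = -r + 2*r² (j(r) = r²*2 - r = 2*r² - r = -r + 2*r²)
j(G(1, -5)) - 2591 = (-3 + 1)*(-1 + 2*(-3 + 1)) - 2591 = -2*(-1 + 2*(-2)) - 2591 = -2*(-1 - 4) - 2591 = -2*(-5) - 2591 = 10 - 2591 = -2581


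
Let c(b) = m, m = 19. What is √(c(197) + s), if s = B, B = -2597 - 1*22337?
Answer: I*√24915 ≈ 157.84*I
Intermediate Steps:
B = -24934 (B = -2597 - 22337 = -24934)
s = -24934
c(b) = 19
√(c(197) + s) = √(19 - 24934) = √(-24915) = I*√24915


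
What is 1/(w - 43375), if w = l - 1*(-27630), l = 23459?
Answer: 1/7714 ≈ 0.00012963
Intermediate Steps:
w = 51089 (w = 23459 - 1*(-27630) = 23459 + 27630 = 51089)
1/(w - 43375) = 1/(51089 - 43375) = 1/7714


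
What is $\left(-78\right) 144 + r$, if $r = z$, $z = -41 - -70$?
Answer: $-11203$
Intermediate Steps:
$z = 29$ ($z = -41 + 70 = 29$)
$r = 29$
$\left(-78\right) 144 + r = \left(-78\right) 144 + 29 = -11232 + 29 = -11203$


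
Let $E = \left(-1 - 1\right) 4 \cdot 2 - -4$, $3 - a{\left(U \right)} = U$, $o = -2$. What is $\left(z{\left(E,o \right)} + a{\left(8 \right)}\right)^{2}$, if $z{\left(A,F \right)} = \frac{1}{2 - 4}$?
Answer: $\frac{121}{4} \approx 30.25$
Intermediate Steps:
$a{\left(U \right)} = 3 - U$
$E = -12$ ($E = \left(-2\right) 8 + 4 = -16 + 4 = -12$)
$z{\left(A,F \right)} = - \frac{1}{2}$ ($z{\left(A,F \right)} = \frac{1}{-2} = - \frac{1}{2}$)
$\left(z{\left(E,o \right)} + a{\left(8 \right)}\right)^{2} = \left(- \frac{1}{2} + \left(3 - 8\right)\right)^{2} = \left(- \frac{1}{2} - 5\right)^{2} = \left(- \frac{11}{2}\right)^{2} = \frac{121}{4}$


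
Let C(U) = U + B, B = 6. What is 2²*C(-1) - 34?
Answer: -14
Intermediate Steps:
C(U) = 6 + U (C(U) = U + 6 = 6 + U)
2²*C(-1) - 34 = 2²*(6 - 1) - 34 = 4*5 - 34 = 20 - 34 = -14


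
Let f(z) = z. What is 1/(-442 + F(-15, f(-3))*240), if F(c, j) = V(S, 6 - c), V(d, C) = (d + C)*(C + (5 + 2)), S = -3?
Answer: 1/120518 ≈ 8.2975e-6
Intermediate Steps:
V(d, C) = (7 + C)*(C + d) (V(d, C) = (C + d)*(C + 7) = (C + d)*(7 + C) = (7 + C)*(C + d))
F(c, j) = 3 + (6 - c)² - 4*c (F(c, j) = (6 - c)² + 7*(6 - c) + 7*(-3) + (6 - c)*(-3) = (6 - c)² + (42 - 7*c) - 21 + (-18 + 3*c) = 3 + (6 - c)² - 4*c)
1/(-442 + F(-15, f(-3))*240) = 1/(-442 + (39 + (-15)² - 16*(-15))*240) = 1/(-442 + (39 + 225 + 240)*240) = 1/(-442 + 504*240) = 1/(-442 + 120960) = 1/120518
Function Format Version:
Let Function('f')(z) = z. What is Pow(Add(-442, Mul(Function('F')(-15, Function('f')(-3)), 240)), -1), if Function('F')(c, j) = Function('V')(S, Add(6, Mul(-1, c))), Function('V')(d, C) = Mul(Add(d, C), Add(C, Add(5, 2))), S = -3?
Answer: Rational(1, 120518) ≈ 8.2975e-6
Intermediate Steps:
Function('V')(d, C) = Mul(Add(7, C), Add(C, d)) (Function('V')(d, C) = Mul(Add(C, d), Add(C, 7)) = Mul(Add(C, d), Add(7, C)) = Mul(Add(7, C), Add(C, d)))
Function('F')(c, j) = Add(3, Pow(Add(6, Mul(-1, c)), 2), Mul(-4, c)) (Function('F')(c, j) = Add(Pow(Add(6, Mul(-1, c)), 2), Mul(7, Add(6, Mul(-1, c))), Mul(7, -3), Mul(Add(6, Mul(-1, c)), -3)) = Add(Pow(Add(6, Mul(-1, c)), 2), Add(42, Mul(-7, c)), -21, Add(-18, Mul(3, c))) = Add(3, Pow(Add(6, Mul(-1, c)), 2), Mul(-4, c)))
Pow(Add(-442, Mul(Function('F')(-15, Function('f')(-3)), 240)), -1) = Pow(Add(-442, Mul(Add(39, Pow(-15, 2), Mul(-16, -15)), 240)), -1) = Pow(Add(-442, Mul(Add(39, 225, 240), 240)), -1) = Pow(Add(-442, Mul(504, 240)), -1) = Pow(Add(-442, 120960), -1) = Pow(120518, -1) = Rational(1, 120518)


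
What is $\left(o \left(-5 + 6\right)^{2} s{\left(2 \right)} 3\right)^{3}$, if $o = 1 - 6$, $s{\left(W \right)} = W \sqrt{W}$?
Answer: $- 54000 \sqrt{2} \approx -76368.0$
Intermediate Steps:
$s{\left(W \right)} = W^{\frac{3}{2}}$
$o = -5$ ($o = 1 - 6 = -5$)
$\left(o \left(-5 + 6\right)^{2} s{\left(2 \right)} 3\right)^{3} = \left(- 5 \left(-5 + 6\right)^{2} \cdot 2^{\frac{3}{2}} \cdot 3\right)^{3} = \left(- 5 \cdot 1^{2} \cdot 2 \sqrt{2} \cdot 3\right)^{3} = \left(\left(-5\right) 1 \cdot 2 \sqrt{2} \cdot 3\right)^{3} = \left(- 5 \cdot 2 \sqrt{2} \cdot 3\right)^{3} = \left(- 10 \sqrt{2} \cdot 3\right)^{3} = \left(- 30 \sqrt{2}\right)^{3} = - 54000 \sqrt{2}$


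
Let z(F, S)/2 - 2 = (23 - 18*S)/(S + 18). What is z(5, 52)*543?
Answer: -419739/35 ≈ -11993.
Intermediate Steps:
z(F, S) = 4 + 2*(23 - 18*S)/(18 + S) (z(F, S) = 4 + 2*((23 - 18*S)/(S + 18)) = 4 + 2*((23 - 18*S)/(18 + S)) = 4 + 2*(23 - 18*S)/(18 + S))
z(5, 52)*543 = (2*(59 - 16*52)/(18 + 52))*543 = (2*(59 - 832)/70)*543 = (2*(1/70)*(-773))*543 = -773/35*543 = -419739/35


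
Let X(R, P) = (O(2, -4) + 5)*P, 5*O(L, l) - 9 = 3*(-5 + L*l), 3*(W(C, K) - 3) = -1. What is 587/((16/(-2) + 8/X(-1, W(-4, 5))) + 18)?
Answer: 587/7 ≈ 83.857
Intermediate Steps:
W(C, K) = 8/3 (W(C, K) = 3 + (⅓)*(-1) = 3 - ⅓ = 8/3)
O(L, l) = -6/5 + 3*L*l/5 (O(L, l) = 9/5 + (3*(-5 + L*l))/5 = 9/5 + (-15 + 3*L*l)/5 = 9/5 + (-3 + 3*L*l/5) = -6/5 + 3*L*l/5)
X(R, P) = -P (X(R, P) = ((-6/5 + (⅗)*2*(-4)) + 5)*P = ((-6/5 - 24/5) + 5)*P = (-6 + 5)*P = -P)
587/((16/(-2) + 8/X(-1, W(-4, 5))) + 18) = 587/((16/(-2) + 8/((-1*8/3))) + 18) = 587/((16*(-½) + 8/(-8/3)) + 18) = 587/((-8 + 8*(-3/8)) + 18) = 587/((-8 - 3) + 18) = 587/(-11 + 18) = 587/7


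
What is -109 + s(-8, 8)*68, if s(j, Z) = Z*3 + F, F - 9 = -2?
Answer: 1999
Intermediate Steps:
F = 7 (F = 9 - 2 = 7)
s(j, Z) = 7 + 3*Z (s(j, Z) = Z*3 + 7 = 3*Z + 7 = 7 + 3*Z)
-109 + s(-8, 8)*68 = -109 + (7 + 3*8)*68 = -109 + (7 + 24)*68 = -109 + 31*68 = -109 + 2108 = 1999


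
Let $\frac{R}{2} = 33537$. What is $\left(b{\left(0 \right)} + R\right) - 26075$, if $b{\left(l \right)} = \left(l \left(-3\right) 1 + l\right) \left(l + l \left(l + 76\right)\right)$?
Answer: $40999$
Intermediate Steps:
$R = 67074$ ($R = 2 \cdot 33537 = 67074$)
$b{\left(l \right)} = - 2 l \left(l + l \left(76 + l\right)\right)$ ($b{\left(l \right)} = \left(- 3 l 1 + l\right) \left(l + l \left(76 + l\right)\right) = \left(- 3 l + l\right) \left(l + l \left(76 + l\right)\right) = - 2 l \left(l + l \left(76 + l\right)\right)$)
$\left(b{\left(0 \right)} + R\right) - 26075 = \left(2 \cdot 0^{2} \left(-77 - 0\right) + 67074\right) - 26075 = \left(2 \cdot 0 \left(-77 + 0\right) + 67074\right) - 26075 = \left(2 \cdot 0 \left(-77\right) + 67074\right) - 26075 = \left(0 + 67074\right) - 26075 = 67074 - 26075 = 40999$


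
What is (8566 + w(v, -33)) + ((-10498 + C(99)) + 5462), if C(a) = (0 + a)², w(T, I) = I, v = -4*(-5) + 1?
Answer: 13298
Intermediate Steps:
v = 21 (v = 20 + 1 = 21)
C(a) = a²
(8566 + w(v, -33)) + ((-10498 + C(99)) + 5462) = (8566 - 33) + ((-10498 + 99²) + 5462) = 8533 + ((-10498 + 9801) + 5462) = 8533 + (-697 + 5462) = 8533 + 4765 = 13298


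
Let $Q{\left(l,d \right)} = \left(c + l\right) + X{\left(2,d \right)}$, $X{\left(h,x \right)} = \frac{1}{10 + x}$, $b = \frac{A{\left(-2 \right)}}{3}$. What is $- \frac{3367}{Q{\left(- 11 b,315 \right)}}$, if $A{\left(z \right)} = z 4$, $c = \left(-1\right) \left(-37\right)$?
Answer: $- \frac{3282825}{64678} \approx -50.756$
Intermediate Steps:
$c = 37$
$A{\left(z \right)} = 4 z$
$b = - \frac{8}{3}$ ($b = \frac{4 \left(-2\right)}{3} = \left(-8\right) \frac{1}{3} = - \frac{8}{3} \approx -2.6667$)
$Q{\left(l,d \right)} = 37 + l + \frac{1}{10 + d}$ ($Q{\left(l,d \right)} = \left(37 + l\right) + \frac{1}{10 + d} = 37 + l + \frac{1}{10 + d}$)
$- \frac{3367}{Q{\left(- 11 b,315 \right)}} = - \frac{3367}{\frac{1}{10 + 315} \left(1 + \left(10 + 315\right) \left(37 - - \frac{88}{3}\right)\right)} = - \frac{3367}{\frac{1}{325} \left(1 + 325 \left(37 + \frac{88}{3}\right)\right)} = - \frac{3367}{\frac{1}{325} \left(1 + 325 \cdot \frac{199}{3}\right)} = - \frac{3367}{\frac{1}{325} \left(1 + \frac{64675}{3}\right)} = - \frac{3367}{\frac{1}{325} \cdot \frac{64678}{3}} = - \frac{3367}{\frac{64678}{975}} = \left(-3367\right) \frac{975}{64678} = - \frac{3282825}{64678}$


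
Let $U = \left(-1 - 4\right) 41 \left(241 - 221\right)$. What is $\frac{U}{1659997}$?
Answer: $- \frac{4100}{1659997} \approx -0.0024699$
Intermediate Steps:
$U = -4100$ ($U = - 5 \cdot 41 \cdot 20 = \left(-5\right) 820 = -4100$)
$\frac{U}{1659997} = - \frac{4100}{1659997}$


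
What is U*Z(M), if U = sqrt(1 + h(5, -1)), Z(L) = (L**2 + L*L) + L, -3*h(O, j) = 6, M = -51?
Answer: 5151*I ≈ 5151.0*I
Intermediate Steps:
h(O, j) = -2 (h(O, j) = -1/3*6 = -2)
Z(L) = L + 2*L**2 (Z(L) = (L**2 + L**2) + L = 2*L**2 + L = L + 2*L**2)
U = I (U = sqrt(1 - 2) = sqrt(-1) = I ≈ 1.0*I)
U*Z(M) = I*(-51*(1 + 2*(-51))) = I*(-51*(1 - 102)) = I*(-51*(-101)) = I*5151 = 5151*I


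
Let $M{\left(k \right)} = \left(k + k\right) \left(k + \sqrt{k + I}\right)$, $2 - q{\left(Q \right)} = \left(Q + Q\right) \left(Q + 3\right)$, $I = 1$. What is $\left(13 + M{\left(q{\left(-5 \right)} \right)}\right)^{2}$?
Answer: $414889 - 47592 i \sqrt{17} \approx 4.1489 \cdot 10^{5} - 1.9623 \cdot 10^{5} i$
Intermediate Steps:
$q{\left(Q \right)} = 2 - 2 Q \left(3 + Q\right)$ ($q{\left(Q \right)} = 2 - \left(Q + Q\right) \left(Q + 3\right) = 2 - 2 Q \left(3 + Q\right)$)
$M{\left(k \right)} = 2 k \left(k + \sqrt{1 + k}\right)$ ($M{\left(k \right)} = \left(k + k\right) \left(k + \sqrt{k + 1}\right) = 2 k \left(k + \sqrt{1 + k}\right)$)
$\left(13 + M{\left(q{\left(-5 \right)} \right)}\right)^{2} = \left(13 + 2 \left(2 - -30 - 2 \left(-5\right)^{2}\right) \left(\left(2 - -30 - 2 \left(-5\right)^{2}\right) + \sqrt{1 - \left(-32 + 50\right)}\right)\right)^{2} = \left(13 + 2 \left(2 + 30 - 50\right) \left(\left(2 + 30 - 50\right) + \sqrt{1 + \left(2 + 30 - 50\right)}\right)\right)^{2} = \left(13 + 2 \left(-18\right) \left(-18 + \sqrt{1 - 18}\right)\right)^{2} = \left(13 + 2 \left(-18\right) \left(-18 + \sqrt{-17}\right)\right)^{2} = \left(13 + 2 \left(-18\right) \left(-18 + i \sqrt{17}\right)\right)^{2} = \left(13 + \left(648 - 36 i \sqrt{17}\right)\right)^{2} = \left(661 - 36 i \sqrt{17}\right)^{2}$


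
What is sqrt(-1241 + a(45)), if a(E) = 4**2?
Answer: 35*I ≈ 35.0*I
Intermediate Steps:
a(E) = 16
sqrt(-1241 + a(45)) = sqrt(-1241 + 16) = sqrt(-1225) = 35*I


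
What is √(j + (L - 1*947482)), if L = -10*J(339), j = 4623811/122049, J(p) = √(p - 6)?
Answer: √(-1568120902909727 - 49653194670*√37)/40683 ≈ 973.46*I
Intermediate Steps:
J(p) = √(-6 + p)
j = 4623811/122049 (j = 4623811*(1/122049) = 4623811/122049 ≈ 37.885)
L = -30*√37 (L = -10*√(-6 + 339) = -30*√37 ≈ -182.48)
√(j + (L - 1*947482)) = √(4623811/122049 + (-30*√37 - 1*947482)) = √(4623811/122049 + (-30*√37 - 947482)) = √(4623811/122049 + (-947482 - 30*√37)) = √(-115634606807/122049 - 30*√37)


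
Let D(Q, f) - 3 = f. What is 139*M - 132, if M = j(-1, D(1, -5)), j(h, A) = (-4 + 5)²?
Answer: 7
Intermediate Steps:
D(Q, f) = 3 + f
j(h, A) = 1 (j(h, A) = 1² = 1)
M = 1
139*M - 132 = 139*1 - 132 = 139 - 132 = 7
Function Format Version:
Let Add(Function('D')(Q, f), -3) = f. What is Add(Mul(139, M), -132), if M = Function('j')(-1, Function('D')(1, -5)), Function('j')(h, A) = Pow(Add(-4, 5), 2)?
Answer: 7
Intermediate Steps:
Function('D')(Q, f) = Add(3, f)
Function('j')(h, A) = 1 (Function('j')(h, A) = Pow(1, 2) = 1)
M = 1
Add(Mul(139, M), -132) = Add(Mul(139, 1), -132) = Add(139, -132) = 7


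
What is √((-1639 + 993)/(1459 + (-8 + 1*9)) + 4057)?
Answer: √2161739510/730 ≈ 63.691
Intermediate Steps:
√((-1639 + 993)/(1459 + (-8 + 1*9)) + 4057) = √(-646/(1459 + (-8 + 9)) + 4057) = √(-646/(1459 + 1) + 4057) = √(-646/1460 + 4057) = √(-646*1/1460 + 4057) = √(-323/730 + 4057) = √(2961287/730) = √2161739510/730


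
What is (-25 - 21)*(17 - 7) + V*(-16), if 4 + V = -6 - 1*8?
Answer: -172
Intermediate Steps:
V = -18 (V = -4 + (-6 - 1*8) = -4 + (-6 - 8) = -4 - 14 = -18)
(-25 - 21)*(17 - 7) + V*(-16) = (-25 - 21)*(17 - 7) - 18*(-16) = -46*10 + 288 = -460 + 288 = -172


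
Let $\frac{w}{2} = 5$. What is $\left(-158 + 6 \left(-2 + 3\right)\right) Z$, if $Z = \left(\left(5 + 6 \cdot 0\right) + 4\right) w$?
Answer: $-13680$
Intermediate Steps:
$w = 10$ ($w = 2 \cdot 5 = 10$)
$Z = 90$ ($Z = \left(\left(5 + 6 \cdot 0\right) + 4\right) 10 = \left(\left(5 + 0\right) + 4\right) 10 = \left(5 + 4\right) 10 = 9 \cdot 10 = 90$)
$\left(-158 + 6 \left(-2 + 3\right)\right) Z = \left(-158 + 6 \left(-2 + 3\right)\right) 90 = \left(-158 + 6 \cdot 1\right) 90 = \left(-158 + 6\right) 90 = \left(-152\right) 90 = -13680$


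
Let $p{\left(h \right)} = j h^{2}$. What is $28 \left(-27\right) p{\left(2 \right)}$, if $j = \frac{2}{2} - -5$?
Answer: $-18144$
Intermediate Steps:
$j = 6$ ($j = 2 \cdot \frac{1}{2} + 5 = 1 + 5 = 6$)
$p{\left(h \right)} = 6 h^{2}$
$28 \left(-27\right) p{\left(2 \right)} = 28 \left(-27\right) 6 \cdot 2^{2} = - 756 \cdot 6 \cdot 4 = \left(-756\right) 24 = -18144$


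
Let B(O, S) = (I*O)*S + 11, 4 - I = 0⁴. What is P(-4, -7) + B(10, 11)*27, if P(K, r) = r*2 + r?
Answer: 12156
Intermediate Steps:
P(K, r) = 3*r (P(K, r) = 2*r + r = 3*r)
I = 4 (I = 4 - 1*0⁴ = 4 - 1*0 = 4 + 0 = 4)
B(O, S) = 11 + 4*O*S (B(O, S) = (4*O)*S + 11 = 4*O*S + 11 = 11 + 4*O*S)
P(-4, -7) + B(10, 11)*27 = 3*(-7) + (11 + 4*10*11)*27 = -21 + (11 + 440)*27 = -21 + 451*27 = -21 + 12177 = 12156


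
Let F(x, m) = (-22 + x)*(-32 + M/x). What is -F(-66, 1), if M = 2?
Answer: -8456/3 ≈ -2818.7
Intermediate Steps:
F(x, m) = (-32 + 2/x)*(-22 + x) (F(x, m) = (-22 + x)*(-32 + 2/x) = (-32 + 2/x)*(-22 + x))
-F(-66, 1) = -(706 - 44/(-66) - 32*(-66)) = -(706 - 44*(-1/66) + 2112) = -(706 + 2/3 + 2112) = -1*8456/3 = -8456/3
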